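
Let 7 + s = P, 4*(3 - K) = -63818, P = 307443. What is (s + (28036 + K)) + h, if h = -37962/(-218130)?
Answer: 25552451599/72710 ≈ 3.5143e+5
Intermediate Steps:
K = 31915/2 (K = 3 - ¼*(-63818) = 3 + 31909/2 = 31915/2 ≈ 15958.)
s = 307436 (s = -7 + 307443 = 307436)
h = 6327/36355 (h = -37962*(-1/218130) = 6327/36355 ≈ 0.17403)
(s + (28036 + K)) + h = (307436 + (28036 + 31915/2)) + 6327/36355 = (307436 + 87987/2) + 6327/36355 = 702859/2 + 6327/36355 = 25552451599/72710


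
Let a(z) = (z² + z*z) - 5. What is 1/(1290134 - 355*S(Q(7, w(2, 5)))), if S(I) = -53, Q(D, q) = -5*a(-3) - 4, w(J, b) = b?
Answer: 1/1308949 ≈ 7.6397e-7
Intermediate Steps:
a(z) = -5 + 2*z² (a(z) = (z² + z²) - 5 = 2*z² - 5 = -5 + 2*z²)
Q(D, q) = -69 (Q(D, q) = -5*(-5 + 2*(-3)²) - 4 = -5*(-5 + 2*9) - 4 = -5*(-5 + 18) - 4 = -5*13 - 4 = -65 - 4 = -69)
1/(1290134 - 355*S(Q(7, w(2, 5)))) = 1/(1290134 - 355*(-53)) = 1/(1290134 + 18815) = 1/1308949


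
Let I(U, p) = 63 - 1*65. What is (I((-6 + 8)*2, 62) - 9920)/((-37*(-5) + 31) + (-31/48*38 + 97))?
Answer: -238128/6923 ≈ -34.397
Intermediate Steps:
I(U, p) = -2 (I(U, p) = 63 - 65 = -2)
(I((-6 + 8)*2, 62) - 9920)/((-37*(-5) + 31) + (-31/48*38 + 97)) = (-2 - 9920)/((-37*(-5) + 31) + (-31/48*38 + 97)) = -9922/((185 + 31) + (-31*1/48*38 + 97)) = -9922/(216 + (-31/48*38 + 97)) = -9922/(216 + (-589/24 + 97)) = -9922/(216 + 1739/24) = -9922/6923/24 = -9922*24/6923 = -238128/6923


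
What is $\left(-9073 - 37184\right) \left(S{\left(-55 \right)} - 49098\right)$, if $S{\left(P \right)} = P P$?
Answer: $2131198761$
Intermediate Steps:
$S{\left(P \right)} = P^{2}$
$\left(-9073 - 37184\right) \left(S{\left(-55 \right)} - 49098\right) = \left(-9073 - 37184\right) \left(\left(-55\right)^{2} - 49098\right) = - 46257 \left(3025 - 49098\right) = \left(-46257\right) \left(-46073\right) = 2131198761$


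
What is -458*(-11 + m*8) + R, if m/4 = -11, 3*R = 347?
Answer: 499109/3 ≈ 1.6637e+5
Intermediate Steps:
R = 347/3 (R = (1/3)*347 = 347/3 ≈ 115.67)
m = -44 (m = 4*(-11) = -44)
-458*(-11 + m*8) + R = -458*(-11 - 44*8) + 347/3 = -458*(-11 - 352) + 347/3 = -458*(-363) + 347/3 = 166254 + 347/3 = 499109/3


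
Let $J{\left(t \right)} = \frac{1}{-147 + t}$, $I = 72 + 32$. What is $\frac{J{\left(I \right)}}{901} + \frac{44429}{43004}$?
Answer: $\frac{1721269743}{1666103972} \approx 1.0331$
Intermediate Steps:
$I = 104$
$\frac{J{\left(I \right)}}{901} + \frac{44429}{43004} = \frac{1}{\left(-147 + 104\right) 901} + \frac{44429}{43004} = \frac{1}{-43} \cdot \frac{1}{901} + 44429 \cdot \frac{1}{43004} = \left(- \frac{1}{43}\right) \frac{1}{901} + \frac{44429}{43004} = - \frac{1}{38743} + \frac{44429}{43004} = \frac{1721269743}{1666103972}$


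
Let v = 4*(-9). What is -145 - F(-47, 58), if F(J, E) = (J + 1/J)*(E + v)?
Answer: 41805/47 ≈ 889.47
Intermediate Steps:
v = -36
F(J, E) = (-36 + E)*(J + 1/J) (F(J, E) = (J + 1/J)*(E - 36) = (J + 1/J)*(-36 + E) = (-36 + E)*(J + 1/J))
-145 - F(-47, 58) = -145 - (-36 + 58 + (-47)²*(-36 + 58))/(-47) = -145 - (-1)*(-36 + 58 + 2209*22)/47 = -145 - (-1)*(-36 + 58 + 48598)/47 = -145 - (-1)*48620/47 = -145 - 1*(-48620/47) = -145 + 48620/47 = 41805/47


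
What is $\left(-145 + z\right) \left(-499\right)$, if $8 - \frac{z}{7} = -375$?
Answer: $-1265464$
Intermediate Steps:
$z = 2681$ ($z = 56 - -2625 = 56 + 2625 = 2681$)
$\left(-145 + z\right) \left(-499\right) = \left(-145 + 2681\right) \left(-499\right) = 2536 \left(-499\right) = -1265464$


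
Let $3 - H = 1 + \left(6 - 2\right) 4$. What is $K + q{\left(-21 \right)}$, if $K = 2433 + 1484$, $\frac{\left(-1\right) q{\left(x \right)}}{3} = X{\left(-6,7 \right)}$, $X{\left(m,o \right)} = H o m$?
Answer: $2153$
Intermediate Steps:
$H = -14$ ($H = 3 - \left(1 + \left(6 - 2\right) 4\right) = 3 - \left(1 + 4 \cdot 4\right) = 3 - \left(1 + 16\right) = 3 - 17 = -14$)
$X{\left(m,o \right)} = - 14 m o$ ($X{\left(m,o \right)} = - 14 o m = - 14 m o$)
$q{\left(x \right)} = -1764$ ($q{\left(x \right)} = - 3 \left(\left(-14\right) \left(-6\right) 7\right) = \left(-3\right) 588 = -1764$)
$K = 3917$
$K + q{\left(-21 \right)} = 3917 - 1764 = 2153$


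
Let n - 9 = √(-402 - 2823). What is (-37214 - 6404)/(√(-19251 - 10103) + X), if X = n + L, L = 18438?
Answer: 43618*I/(√29354 - 18447*I + 5*√129) ≈ -2.3641 + 0.029235*I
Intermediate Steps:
n = 9 + 5*I*√129 (n = 9 + √(-402 - 2823) = 9 + √(-3225) = 9 + 5*I*√129 ≈ 9.0 + 56.789*I)
X = 18447 + 5*I*√129 (X = (9 + 5*I*√129) + 18438 = 18447 + 5*I*√129 ≈ 18447.0 + 56.789*I)
(-37214 - 6404)/(√(-19251 - 10103) + X) = (-37214 - 6404)/(√(-19251 - 10103) + (18447 + 5*I*√129)) = -43618/(√(-29354) + (18447 + 5*I*√129)) = -43618/(I*√29354 + (18447 + 5*I*√129)) = -43618/(18447 + I*√29354 + 5*I*√129)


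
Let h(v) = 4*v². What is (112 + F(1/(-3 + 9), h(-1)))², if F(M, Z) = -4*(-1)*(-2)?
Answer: 10816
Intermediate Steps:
F(M, Z) = -8 (F(M, Z) = 4*(-2) = -8)
(112 + F(1/(-3 + 9), h(-1)))² = (112 - 8)² = 104² = 10816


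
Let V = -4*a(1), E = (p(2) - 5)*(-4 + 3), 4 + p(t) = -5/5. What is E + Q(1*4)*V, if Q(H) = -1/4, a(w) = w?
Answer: 11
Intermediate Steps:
p(t) = -5 (p(t) = -4 - 5/5 = -4 - 5*1/5 = -4 - 1 = -5)
E = 10 (E = (-5 - 5)*(-4 + 3) = -10*(-1) = 10)
Q(H) = -1/4 (Q(H) = -1*1/4 = -1/4)
V = -4 (V = -4*1 = -4)
E + Q(1*4)*V = 10 - 1/4*(-4) = 10 + 1 = 11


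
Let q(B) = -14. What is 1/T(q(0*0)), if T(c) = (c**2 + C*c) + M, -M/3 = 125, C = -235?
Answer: 1/3111 ≈ 0.00032144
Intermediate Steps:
M = -375 (M = -3*125 = -375)
T(c) = -375 + c**2 - 235*c (T(c) = (c**2 - 235*c) - 375 = -375 + c**2 - 235*c)
1/T(q(0*0)) = 1/(-375 + (-14)**2 - 235*(-14)) = 1/(-375 + 196 + 3290) = 1/3111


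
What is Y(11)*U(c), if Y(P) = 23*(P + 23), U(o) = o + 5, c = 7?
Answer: 9384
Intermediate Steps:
U(o) = 5 + o
Y(P) = 529 + 23*P (Y(P) = 23*(23 + P) = 529 + 23*P)
Y(11)*U(c) = (529 + 23*11)*(5 + 7) = (529 + 253)*12 = 782*12 = 9384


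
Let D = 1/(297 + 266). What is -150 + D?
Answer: -84449/563 ≈ -150.00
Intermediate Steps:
D = 1/563 ≈ 0.0017762
-150 + D = -150 + 1/563 = -84449/563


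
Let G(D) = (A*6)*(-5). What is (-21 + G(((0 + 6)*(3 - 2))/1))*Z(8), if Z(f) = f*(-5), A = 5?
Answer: 6840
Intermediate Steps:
G(D) = -150 (G(D) = (5*6)*(-5) = 30*(-5) = -150)
Z(f) = -5*f
(-21 + G(((0 + 6)*(3 - 2))/1))*Z(8) = (-21 - 150)*(-5*8) = -171*(-40) = 6840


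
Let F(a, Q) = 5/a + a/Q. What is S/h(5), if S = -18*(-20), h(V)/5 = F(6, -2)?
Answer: -432/13 ≈ -33.231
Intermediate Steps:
h(V) = -65/6 (h(V) = 5*(5/6 + 6/(-2)) = 5*(5*(⅙) + 6*(-½)) = 5*(⅚ - 3) = 5*(-13/6) = -65/6)
S = 360
S/h(5) = 360/(-65/6) = 360*(-6/65) = -432/13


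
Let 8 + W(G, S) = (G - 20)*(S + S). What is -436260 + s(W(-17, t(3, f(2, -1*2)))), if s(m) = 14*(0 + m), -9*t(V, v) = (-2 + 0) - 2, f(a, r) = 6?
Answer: -3931492/9 ≈ -4.3683e+5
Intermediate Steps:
t(V, v) = 4/9 (t(V, v) = -((-2 + 0) - 2)/9 = -(-2 - 2)/9 = -1/9*(-4) = 4/9)
W(G, S) = -8 + 2*S*(-20 + G) (W(G, S) = -8 + (G - 20)*(S + S) = -8 + (-20 + G)*(2*S) = -8 + 2*S*(-20 + G))
s(m) = 14*m
-436260 + s(W(-17, t(3, f(2, -1*2)))) = -436260 + 14*(-8 - 40*4/9 + 2*(-17)*(4/9)) = -436260 + 14*(-8 - 160/9 - 136/9) = -436260 + 14*(-368/9) = -436260 - 5152/9 = -3931492/9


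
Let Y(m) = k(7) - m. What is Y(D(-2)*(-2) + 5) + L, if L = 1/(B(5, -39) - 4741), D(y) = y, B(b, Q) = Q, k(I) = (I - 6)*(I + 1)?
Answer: -4781/4780 ≈ -1.0002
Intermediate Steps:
k(I) = (1 + I)*(-6 + I) (k(I) = (-6 + I)*(1 + I) = (1 + I)*(-6 + I))
Y(m) = 8 - m (Y(m) = (-6 + 7² - 5*7) - m = (-6 + 49 - 35) - m = 8 - m)
L = -1/4780 (L = 1/(-39 - 4741) = 1/(-4780) = -1/4780 ≈ -0.00020921)
Y(D(-2)*(-2) + 5) + L = (8 - (-2*(-2) + 5)) - 1/4780 = (8 - (4 + 5)) - 1/4780 = (8 - 1*9) - 1/4780 = (8 - 9) - 1/4780 = -1 - 1/4780 = -4781/4780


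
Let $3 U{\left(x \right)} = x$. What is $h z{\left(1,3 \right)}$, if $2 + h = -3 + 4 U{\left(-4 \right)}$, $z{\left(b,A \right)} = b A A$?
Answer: $-93$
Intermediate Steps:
$z{\left(b,A \right)} = b A^{2}$ ($z{\left(b,A \right)} = A b A = b A^{2}$)
$U{\left(x \right)} = \frac{x}{3}$
$h = - \frac{31}{3}$ ($h = -2 + \left(-3 + 4 \cdot \frac{1}{3} \left(-4\right)\right) = -2 + \left(-3 + 4 \left(- \frac{4}{3}\right)\right) = -2 - \frac{25}{3} = - \frac{31}{3} \approx -10.333$)
$h z{\left(1,3 \right)} = - \frac{31 \cdot 1 \cdot 3^{2}}{3} = - \frac{31 \cdot 1 \cdot 9}{3} = \left(- \frac{31}{3}\right) 9 = -93$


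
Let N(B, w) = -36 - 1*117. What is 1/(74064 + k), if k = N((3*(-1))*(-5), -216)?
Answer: 1/73911 ≈ 1.3530e-5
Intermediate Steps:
N(B, w) = -153 (N(B, w) = -36 - 117 = -153)
k = -153
1/(74064 + k) = 1/(74064 - 153) = 1/73911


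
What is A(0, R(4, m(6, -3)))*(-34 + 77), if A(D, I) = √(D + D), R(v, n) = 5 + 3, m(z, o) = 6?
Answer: 0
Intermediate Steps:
R(v, n) = 8
A(D, I) = √2*√D (A(D, I) = √(2*D) = √2*√D)
A(0, R(4, m(6, -3)))*(-34 + 77) = (√2*√0)*(-34 + 77) = (√2*0)*43 = 0*43 = 0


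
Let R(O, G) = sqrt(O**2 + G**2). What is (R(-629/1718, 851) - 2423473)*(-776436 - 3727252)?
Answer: 10914566268424 - 83318228*sqrt(1561356485)/859 ≈ 1.0911e+13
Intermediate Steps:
R(O, G) = sqrt(G**2 + O**2)
(R(-629/1718, 851) - 2423473)*(-776436 - 3727252) = (sqrt(851**2 + (-629/1718)**2) - 2423473)*(-776436 - 3727252) = (sqrt(724201 + (-629*1/1718)**2) - 2423473)*(-4503688) = (sqrt(724201 + (-629/1718)**2) - 2423473)*(-4503688) = (sqrt(724201 + 395641/2951524) - 2423473)*(-4503688) = (sqrt(2137497027965/2951524) - 2423473)*(-4503688) = (37*sqrt(1561356485)/1718 - 2423473)*(-4503688) = (-2423473 + 37*sqrt(1561356485)/1718)*(-4503688) = 10914566268424 - 83318228*sqrt(1561356485)/859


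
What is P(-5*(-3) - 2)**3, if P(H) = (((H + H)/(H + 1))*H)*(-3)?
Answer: -130323843/343 ≈ -3.7995e+5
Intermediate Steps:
P(H) = -6*H**2/(1 + H) (P(H) = (((2*H)/(1 + H))*H)*(-3) = ((2*H/(1 + H))*H)*(-3) = (2*H**2/(1 + H))*(-3) = -6*H**2/(1 + H))
P(-5*(-3) - 2)**3 = (-6*(-5*(-3) - 2)**2/(1 + (-5*(-3) - 2)))**3 = (-6*(15 - 2)**2/(1 + (15 - 2)))**3 = (-6*13**2/(1 + 13))**3 = (-6*169/14)**3 = (-6*169*1/14)**3 = (-507/7)**3 = -130323843/343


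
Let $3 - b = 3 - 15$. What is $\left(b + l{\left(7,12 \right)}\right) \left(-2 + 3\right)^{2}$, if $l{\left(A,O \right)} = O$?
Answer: $27$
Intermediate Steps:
$b = 15$ ($b = 3 - \left(3 - 15\right) = 3 - -12 = 3 + 12 = 15$)
$\left(b + l{\left(7,12 \right)}\right) \left(-2 + 3\right)^{2} = \left(15 + 12\right) \left(-2 + 3\right)^{2} = 27 \cdot 1^{2} = 27 \cdot 1 = 27$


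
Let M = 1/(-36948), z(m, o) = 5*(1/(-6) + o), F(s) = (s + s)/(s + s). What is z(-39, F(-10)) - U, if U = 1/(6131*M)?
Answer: 374963/36786 ≈ 10.193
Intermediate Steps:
F(s) = 1 (F(s) = (2*s)/((2*s)) = (2*s)*(1/(2*s)) = 1)
z(m, o) = -⅚ + 5*o (z(m, o) = 5*(-⅙ + o) = -⅚ + 5*o)
M = -1/36948 ≈ -2.7065e-5
U = -36948/6131 (U = 1/(6131*(-1/36948)) = (1/6131)*(-36948) = -36948/6131 ≈ -6.0264)
z(-39, F(-10)) - U = (-⅚ + 5*1) - 1*(-36948/6131) = (-⅚ + 5) + 36948/6131 = 25/6 + 36948/6131 = 374963/36786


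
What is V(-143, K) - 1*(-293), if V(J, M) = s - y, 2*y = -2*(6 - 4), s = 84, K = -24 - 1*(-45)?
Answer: 379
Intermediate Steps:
K = 21 (K = -24 + 45 = 21)
y = -2 (y = (-2*(6 - 4))/2 = (-2*2)/2 = (½)*(-4) = -2)
V(J, M) = 86 (V(J, M) = 84 - 1*(-2) = 84 + 2 = 86)
V(-143, K) - 1*(-293) = 86 - 1*(-293) = 86 + 293 = 379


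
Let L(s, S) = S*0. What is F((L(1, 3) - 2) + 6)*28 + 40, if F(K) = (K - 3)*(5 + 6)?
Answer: 348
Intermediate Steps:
L(s, S) = 0
F(K) = -33 + 11*K (F(K) = (-3 + K)*11 = -33 + 11*K)
F((L(1, 3) - 2) + 6)*28 + 40 = (-33 + 11*((0 - 2) + 6))*28 + 40 = (-33 + 11*(-2 + 6))*28 + 40 = (-33 + 11*4)*28 + 40 = (-33 + 44)*28 + 40 = 11*28 + 40 = 308 + 40 = 348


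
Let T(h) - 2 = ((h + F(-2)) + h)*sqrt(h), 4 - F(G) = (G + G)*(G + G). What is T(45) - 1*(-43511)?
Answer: 43513 + 234*sqrt(5) ≈ 44036.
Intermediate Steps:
F(G) = 4 - 4*G**2 (F(G) = 4 - (G + G)*(G + G) = 4 - 2*G*2*G = 4 - 4*G**2)
T(h) = 2 + sqrt(h)*(-12 + 2*h) (T(h) = 2 + ((h + (4 - 4*(-2)**2)) + h)*sqrt(h) = 2 + ((h + (4 - 4*4)) + h)*sqrt(h) = 2 + ((h + (4 - 16)) + h)*sqrt(h) = 2 + ((h - 12) + h)*sqrt(h) = 2 + ((-12 + h) + h)*sqrt(h) = 2 + (-12 + 2*h)*sqrt(h) = 2 + sqrt(h)*(-12 + 2*h))
T(45) - 1*(-43511) = (2 - 36*sqrt(5) + 2*45**(3/2)) - 1*(-43511) = (2 - 36*sqrt(5) + 2*(135*sqrt(5))) + 43511 = (2 - 36*sqrt(5) + 270*sqrt(5)) + 43511 = (2 + 234*sqrt(5)) + 43511 = 43513 + 234*sqrt(5)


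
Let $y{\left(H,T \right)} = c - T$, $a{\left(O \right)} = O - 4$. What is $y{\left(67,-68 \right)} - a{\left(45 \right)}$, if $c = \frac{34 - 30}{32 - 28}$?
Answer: $28$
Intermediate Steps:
$a{\left(O \right)} = -4 + O$ ($a{\left(O \right)} = O - 4 = -4 + O$)
$c = 1$ ($c = \frac{4}{4} = 4 \cdot \frac{1}{4} = 1$)
$y{\left(H,T \right)} = 1 - T$
$y{\left(67,-68 \right)} - a{\left(45 \right)} = \left(1 - -68\right) - \left(-4 + 45\right) = \left(1 + 68\right) - 41 = 69 - 41 = 28$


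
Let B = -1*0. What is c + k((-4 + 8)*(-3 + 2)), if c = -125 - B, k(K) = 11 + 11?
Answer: -103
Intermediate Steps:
B = 0
k(K) = 22
c = -125 (c = -125 - 1*0 = -125 + 0 = -125)
c + k((-4 + 8)*(-3 + 2)) = -125 + 22 = -103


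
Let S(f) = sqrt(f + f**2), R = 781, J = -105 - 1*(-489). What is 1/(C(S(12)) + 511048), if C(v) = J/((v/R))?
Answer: 830453/423464444648 - 781*sqrt(39)/52933055581 ≈ 1.8690e-6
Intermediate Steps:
J = 384 (J = -105 + 489 = 384)
C(v) = 299904/v (C(v) = 384/((v/781)) = 384*(781/v) = 299904/v)
1/(C(S(12)) + 511048) = 1/(299904/(sqrt(12*(1 + 12))) + 511048) = 1/(299904/(sqrt(12*13)) + 511048) = 1/(299904/(sqrt(156)) + 511048) = 1/(299904/((2*sqrt(39))) + 511048) = 1/(299904*(sqrt(39)/78) + 511048) = 1/(49984*sqrt(39)/13 + 511048) = 1/(511048 + 49984*sqrt(39)/13)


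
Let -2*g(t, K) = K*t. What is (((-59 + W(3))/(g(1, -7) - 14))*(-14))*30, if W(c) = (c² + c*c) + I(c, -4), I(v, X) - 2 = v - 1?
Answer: -1480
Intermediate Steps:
I(v, X) = 1 + v (I(v, X) = 2 + (v - 1) = 2 + (-1 + v) = 1 + v)
g(t, K) = -K*t/2
W(c) = 1 + c + 2*c² (W(c) = (c² + c*c) + (1 + c) = (c² + c²) + (1 + c) = 2*c² + (1 + c) = 1 + c + 2*c²)
(((-59 + W(3))/(g(1, -7) - 14))*(-14))*30 = (((-59 + (1 + 3 + 2*3²))/(-½*(-7)*1 - 14))*(-14))*30 = (((-59 + (1 + 3 + 2*9))/(7/2 - 14))*(-14))*30 = (((-59 + (1 + 3 + 18))/(-21/2))*(-14))*30 = (((-59 + 22)*(-2/21))*(-14))*30 = (-37*(-2/21)*(-14))*30 = ((74/21)*(-14))*30 = -148/3*30 = -1480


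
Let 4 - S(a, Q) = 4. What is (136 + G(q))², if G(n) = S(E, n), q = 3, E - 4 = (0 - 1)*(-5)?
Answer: 18496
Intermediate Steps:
E = 9 (E = 4 + (0 - 1)*(-5) = 4 - 1*(-5) = 4 + 5 = 9)
S(a, Q) = 0 (S(a, Q) = 4 - 1*4 = 4 - 4 = 0)
G(n) = 0
(136 + G(q))² = (136 + 0)² = 136² = 18496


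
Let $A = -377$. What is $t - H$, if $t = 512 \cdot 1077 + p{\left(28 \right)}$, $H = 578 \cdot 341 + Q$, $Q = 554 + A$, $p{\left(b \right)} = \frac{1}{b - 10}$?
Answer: $\frac{6374683}{18} \approx 3.5415 \cdot 10^{5}$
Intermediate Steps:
$p{\left(b \right)} = \frac{1}{-10 + b}$
$Q = 177$ ($Q = 554 - 377 = 177$)
$H = 197275$ ($H = 578 \cdot 341 + 177 = 197098 + 177 = 197275$)
$t = \frac{9925633}{18}$ ($t = 512 \cdot 1077 + \frac{1}{-10 + 28} = 551424 + \frac{1}{18} = \frac{9925633}{18} \approx 5.5142 \cdot 10^{5}$)
$t - H = \frac{9925633}{18} - 197275 = \frac{6374683}{18}$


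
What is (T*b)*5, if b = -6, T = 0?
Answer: 0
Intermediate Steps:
(T*b)*5 = (0*(-6))*5 = 0*5 = 0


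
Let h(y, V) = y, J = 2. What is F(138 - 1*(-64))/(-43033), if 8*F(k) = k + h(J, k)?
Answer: -51/86066 ≈ -0.00059257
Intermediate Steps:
F(k) = ¼ + k/8 (F(k) = (k + 2)/8 = (2 + k)/8 = ¼ + k/8)
F(138 - 1*(-64))/(-43033) = (¼ + (138 - 1*(-64))/8)/(-43033) = (¼ + (138 + 64)/8)*(-1/43033) = (¼ + (⅛)*202)*(-1/43033) = (¼ + 101/4)*(-1/43033) = (51/2)*(-1/43033) = -51/86066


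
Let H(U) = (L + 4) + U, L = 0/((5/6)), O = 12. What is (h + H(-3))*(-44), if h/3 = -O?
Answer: 1540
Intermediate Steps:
L = 0 (L = 0/((5*(⅙))) = 0/(⅚) = 0*(6/5) = 0)
h = -36 (h = 3*(-1*12) = 3*(-12) = -36)
H(U) = 4 + U (H(U) = (0 + 4) + U = 4 + U)
(h + H(-3))*(-44) = (-36 + (4 - 3))*(-44) = (-36 + 1)*(-44) = -35*(-44) = 1540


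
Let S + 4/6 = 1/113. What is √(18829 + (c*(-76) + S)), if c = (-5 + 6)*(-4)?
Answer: 2*√549676974/339 ≈ 138.32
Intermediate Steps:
c = -4 (c = 1*(-4) = -4)
S = -223/339 (S = -⅔ + 1/113 = -223/339 ≈ -0.65782)
√(18829 + (c*(-76) + S)) = √(18829 + (-4*(-76) - 223/339)) = √(18829 + (304 - 223/339)) = √(18829 + 102833/339) = √(6485864/339) = 2*√549676974/339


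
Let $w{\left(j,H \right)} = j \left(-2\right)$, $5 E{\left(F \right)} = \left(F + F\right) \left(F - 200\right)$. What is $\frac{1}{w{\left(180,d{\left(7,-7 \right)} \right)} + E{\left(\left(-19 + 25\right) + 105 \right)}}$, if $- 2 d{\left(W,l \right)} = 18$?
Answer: $- \frac{5}{21558} \approx -0.00023193$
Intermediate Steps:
$d{\left(W,l \right)} = -9$ ($d{\left(W,l \right)} = \left(- \frac{1}{2}\right) 18 = -9$)
$E{\left(F \right)} = \frac{2 F \left(-200 + F\right)}{5}$ ($E{\left(F \right)} = \frac{\left(F + F\right) \left(F - 200\right)}{5} = \frac{2 F \left(-200 + F\right)}{5}$)
$w{\left(j,H \right)} = - 2 j$
$\frac{1}{w{\left(180,d{\left(7,-7 \right)} \right)} + E{\left(\left(-19 + 25\right) + 105 \right)}} = \frac{1}{\left(-2\right) 180 + \frac{2 \left(\left(-19 + 25\right) + 105\right) \left(-200 + \left(\left(-19 + 25\right) + 105\right)\right)}{5}} = \frac{1}{-360 + \frac{2 \left(6 + 105\right) \left(-200 + \left(6 + 105\right)\right)}{5}} = \frac{1}{-360 + \frac{2}{5} \cdot 111 \left(-200 + 111\right)} = \frac{1}{-360 + \frac{2}{5} \cdot 111 \left(-89\right)} = \frac{1}{-360 - \frac{19758}{5}} = \frac{1}{- \frac{21558}{5}} = - \frac{5}{21558}$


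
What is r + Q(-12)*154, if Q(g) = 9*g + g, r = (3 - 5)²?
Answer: -18476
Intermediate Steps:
r = 4 (r = (-2)² = 4)
Q(g) = 10*g
r + Q(-12)*154 = 4 + (10*(-12))*154 = 4 - 120*154 = 4 - 18480 = -18476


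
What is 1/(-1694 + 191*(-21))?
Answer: -1/5705 ≈ -0.00017528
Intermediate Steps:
1/(-1694 + 191*(-21)) = 1/(-1694 - 4011) = 1/(-5705) = -1/5705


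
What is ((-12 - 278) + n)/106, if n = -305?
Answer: -595/106 ≈ -5.6132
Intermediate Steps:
((-12 - 278) + n)/106 = ((-12 - 278) - 305)/106 = (-290 - 305)*(1/106) = -595*1/106 = -595/106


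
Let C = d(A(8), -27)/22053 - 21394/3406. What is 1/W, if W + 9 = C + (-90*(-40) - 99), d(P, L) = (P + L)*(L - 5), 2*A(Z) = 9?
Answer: 12518753/43637260549 ≈ 0.00028688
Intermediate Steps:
A(Z) = 9/2 (A(Z) = (½)*9 = 9/2)
d(P, L) = (-5 + L)*(L + P) (d(P, L) = (L + P)*(-5 + L) = (-5 + L)*(L + P))
C = -78224927/12518753 (C = ((-27)² - 5*(-27) - 5*9/2 - 27*9/2)/22053 - 21394/3406 = (729 + 135 - 45/2 - 243/2)*(1/22053) - 21394*1/3406 = 720*(1/22053) - 10697/1703 = 240/7351 - 10697/1703 = -78224927/12518753 ≈ -6.2486)
W = 43637260549/12518753 (W = -9 + (-78224927/12518753 + (-90*(-40) - 99)) = -9 + (-78224927/12518753 + (3600 - 99)) = -9 + (-78224927/12518753 + 3501) = -9 + 43749929326/12518753 = 43637260549/12518753 ≈ 3485.8)
1/W = 1/(43637260549/12518753) = 12518753/43637260549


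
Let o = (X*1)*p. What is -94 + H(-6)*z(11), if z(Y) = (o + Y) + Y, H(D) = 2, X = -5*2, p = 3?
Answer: -110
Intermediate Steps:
X = -10
o = -30 (o = -10*1*3 = -10*3 = -30)
z(Y) = -30 + 2*Y (z(Y) = (-30 + Y) + Y = -30 + 2*Y)
-94 + H(-6)*z(11) = -94 + 2*(-30 + 2*11) = -94 + 2*(-30 + 22) = -94 + 2*(-8) = -94 - 16 = -110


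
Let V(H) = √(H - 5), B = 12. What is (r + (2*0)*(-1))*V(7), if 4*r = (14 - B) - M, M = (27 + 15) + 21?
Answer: -61*√2/4 ≈ -21.567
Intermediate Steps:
M = 63 (M = 42 + 21 = 63)
V(H) = √(-5 + H)
r = -61/4 (r = ((14 - 1*12) - 1*63)/4 = ((14 - 12) - 63)/4 = (2 - 63)/4 = (¼)*(-61) = -61/4 ≈ -15.250)
(r + (2*0)*(-1))*V(7) = (-61/4 + (2*0)*(-1))*√(-5 + 7) = (-61/4 + 0*(-1))*√2 = (-61/4 + 0)*√2 = -61*√2/4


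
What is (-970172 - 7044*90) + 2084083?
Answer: 479951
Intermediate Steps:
(-970172 - 7044*90) + 2084083 = (-970172 - 633960) + 2084083 = -1604132 + 2084083 = 479951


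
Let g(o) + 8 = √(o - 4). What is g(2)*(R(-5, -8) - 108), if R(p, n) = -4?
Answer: 896 - 112*I*√2 ≈ 896.0 - 158.39*I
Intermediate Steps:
g(o) = -8 + √(-4 + o) (g(o) = -8 + √(o - 4) = -8 + √(-4 + o))
g(2)*(R(-5, -8) - 108) = (-8 + √(-4 + 2))*(-4 - 108) = (-8 + √(-2))*(-112) = (-8 + I*√2)*(-112) = 896 - 112*I*√2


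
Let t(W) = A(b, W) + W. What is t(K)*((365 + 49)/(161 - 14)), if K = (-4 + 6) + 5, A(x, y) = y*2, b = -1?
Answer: 414/7 ≈ 59.143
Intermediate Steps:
A(x, y) = 2*y
K = 7 (K = 2 + 5 = 7)
t(W) = 3*W (t(W) = 2*W + W = 3*W)
t(K)*((365 + 49)/(161 - 14)) = (3*7)*((365 + 49)/(161 - 14)) = 21*(414/147) = 21*(414*(1/147)) = 21*(138/49) = 414/7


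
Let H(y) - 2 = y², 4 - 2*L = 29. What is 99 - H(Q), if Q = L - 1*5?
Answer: -837/4 ≈ -209.25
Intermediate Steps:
L = -25/2 (L = 2 - ½*29 = 2 - 29/2 = -25/2 ≈ -12.500)
Q = -35/2 (Q = -25/2 - 1*5 = -25/2 - 5 = -35/2 ≈ -17.500)
H(y) = 2 + y²
99 - H(Q) = 99 - (2 + (-35/2)²) = 99 - (2 + 1225/4) = 99 - 1*1233/4 = 99 - 1233/4 = -837/4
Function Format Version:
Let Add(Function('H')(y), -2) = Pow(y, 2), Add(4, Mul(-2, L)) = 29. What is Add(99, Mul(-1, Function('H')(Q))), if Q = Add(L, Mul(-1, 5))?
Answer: Rational(-837, 4) ≈ -209.25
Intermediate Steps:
L = Rational(-25, 2) (L = Add(2, Mul(Rational(-1, 2), 29)) = Add(2, Rational(-29, 2)) = Rational(-25, 2) ≈ -12.500)
Q = Rational(-35, 2) (Q = Add(Rational(-25, 2), Mul(-1, 5)) = Add(Rational(-25, 2), -5) = Rational(-35, 2) ≈ -17.500)
Function('H')(y) = Add(2, Pow(y, 2))
Add(99, Mul(-1, Function('H')(Q))) = Add(99, Mul(-1, Add(2, Pow(Rational(-35, 2), 2)))) = Add(99, Mul(-1, Add(2, Rational(1225, 4)))) = Add(99, Mul(-1, Rational(1233, 4))) = Add(99, Rational(-1233, 4)) = Rational(-837, 4)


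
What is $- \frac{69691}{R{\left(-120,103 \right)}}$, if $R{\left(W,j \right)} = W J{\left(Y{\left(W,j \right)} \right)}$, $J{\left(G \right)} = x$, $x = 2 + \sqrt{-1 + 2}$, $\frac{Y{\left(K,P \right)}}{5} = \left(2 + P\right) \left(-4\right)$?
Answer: $\frac{69691}{360} \approx 193.59$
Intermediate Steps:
$Y{\left(K,P \right)} = -40 - 20 P$ ($Y{\left(K,P \right)} = 5 \left(2 + P\right) \left(-4\right) = 5 \left(-8 - 4 P\right) = -40 - 20 P$)
$x = 3$ ($x = 2 + \sqrt{1} = 2 + 1 = 3$)
$J{\left(G \right)} = 3$
$R{\left(W,j \right)} = 3 W$ ($R{\left(W,j \right)} = W 3 = 3 W$)
$- \frac{69691}{R{\left(-120,103 \right)}} = - \frac{69691}{3 \left(-120\right)} = - \frac{69691}{-360} = \left(-69691\right) \left(- \frac{1}{360}\right) = \frac{69691}{360}$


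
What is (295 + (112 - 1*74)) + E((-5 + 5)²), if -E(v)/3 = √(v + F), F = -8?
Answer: 333 - 6*I*√2 ≈ 333.0 - 8.4853*I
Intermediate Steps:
E(v) = -3*√(-8 + v) (E(v) = -3*√(v - 8) = -3*√(-8 + v))
(295 + (112 - 1*74)) + E((-5 + 5)²) = (295 + (112 - 1*74)) - 3*√(-8 + (-5 + 5)²) = (295 + (112 - 74)) - 3*√(-8 + 0²) = (295 + 38) - 3*√(-8 + 0) = 333 - 6*I*√2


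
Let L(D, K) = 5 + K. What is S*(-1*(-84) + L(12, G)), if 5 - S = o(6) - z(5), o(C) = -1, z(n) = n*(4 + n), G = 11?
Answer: 5100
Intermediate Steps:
S = 51 (S = 5 - (-1 - 5*(4 + 5)) = 5 - (-1 - 5*9) = 5 - (-1 - 1*45) = 5 - (-1 - 45) = 5 - 1*(-46) = 5 + 46 = 51)
S*(-1*(-84) + L(12, G)) = 51*(-1*(-84) + (5 + 11)) = 51*(84 + 16) = 51*100 = 5100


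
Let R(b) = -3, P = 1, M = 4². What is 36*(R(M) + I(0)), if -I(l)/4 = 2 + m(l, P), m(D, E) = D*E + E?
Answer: -540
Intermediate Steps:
M = 16
m(D, E) = E + D*E
I(l) = -12 - 4*l (I(l) = -4*(2 + 1*(1 + l)) = -4*(2 + (1 + l)) = -4*(3 + l) = -12 - 4*l)
36*(R(M) + I(0)) = 36*(-3 + (-12 - 4*0)) = 36*(-3 + (-12 + 0)) = 36*(-3 - 12) = 36*(-15) = -540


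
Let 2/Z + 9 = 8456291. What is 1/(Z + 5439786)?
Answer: 4228141/23000182217827 ≈ 1.8383e-7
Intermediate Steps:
Z = 1/4228141 (Z = 2/(-9 + 8456291) = 2/8456282 = 2*(1/8456282) = 1/4228141 ≈ 2.3651e-7)
1/(Z + 5439786) = 1/(1/4228141 + 5439786) = 1/(23000182217827/4228141) = 4228141/23000182217827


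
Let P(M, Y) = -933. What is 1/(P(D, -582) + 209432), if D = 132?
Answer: 1/208499 ≈ 4.7962e-6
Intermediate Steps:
1/(P(D, -582) + 209432) = 1/(-933 + 209432) = 1/208499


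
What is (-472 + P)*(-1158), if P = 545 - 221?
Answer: 171384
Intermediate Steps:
P = 324
(-472 + P)*(-1158) = (-472 + 324)*(-1158) = -148*(-1158) = 171384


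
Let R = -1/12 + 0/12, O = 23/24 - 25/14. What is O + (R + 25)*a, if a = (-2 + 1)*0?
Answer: -139/168 ≈ -0.82738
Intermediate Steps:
O = -139/168 (O = 23*(1/24) - 25*1/14 = 23/24 - 25/14 = -139/168 ≈ -0.82738)
R = -1/12 (R = -1*1/12 + 0*(1/12) = -1/12 + 0 = -1/12 ≈ -0.083333)
a = 0 (a = -1*0 = 0)
O + (R + 25)*a = -139/168 + (-1/12 + 25)*0 = -139/168 + (299/12)*0 = -139/168 + 0 = -139/168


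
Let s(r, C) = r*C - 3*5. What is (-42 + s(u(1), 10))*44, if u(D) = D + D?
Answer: -1628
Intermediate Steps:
u(D) = 2*D
s(r, C) = -15 + C*r (s(r, C) = C*r - 15 = -15 + C*r)
(-42 + s(u(1), 10))*44 = (-42 + (-15 + 10*(2*1)))*44 = (-42 + (-15 + 10*2))*44 = (-42 + (-15 + 20))*44 = (-42 + 5)*44 = -37*44 = -1628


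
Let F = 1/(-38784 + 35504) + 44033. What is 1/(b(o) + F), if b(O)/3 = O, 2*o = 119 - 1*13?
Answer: 3280/144949759 ≈ 2.2629e-5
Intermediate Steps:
o = 53 (o = (119 - 1*13)/2 = (119 - 13)/2 = (½)*106 = 53)
b(O) = 3*O
F = 144428239/3280 (F = 1/(-3280) + 44033 = -1/3280 + 44033 = 144428239/3280 ≈ 44033.)
1/(b(o) + F) = 1/(3*53 + 144428239/3280) = 1/(159 + 144428239/3280) = 1/(144949759/3280) = 3280/144949759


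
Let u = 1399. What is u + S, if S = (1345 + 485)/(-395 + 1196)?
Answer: 374143/267 ≈ 1401.3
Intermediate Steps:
S = 610/267 (S = 1830/801 = 1830*(1/801) = 610/267 ≈ 2.2846)
u + S = 1399 + 610/267 = 374143/267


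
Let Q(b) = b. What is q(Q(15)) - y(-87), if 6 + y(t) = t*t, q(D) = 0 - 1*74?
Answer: -7637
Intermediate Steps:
q(D) = -74 (q(D) = 0 - 74 = -74)
y(t) = -6 + t² (y(t) = -6 + t*t = -6 + t²)
q(Q(15)) - y(-87) = -74 - (-6 + (-87)²) = -74 - (-6 + 7569) = -74 - 1*7563 = -74 - 7563 = -7637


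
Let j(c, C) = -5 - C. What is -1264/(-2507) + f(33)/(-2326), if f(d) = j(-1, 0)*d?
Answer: 3353719/5831282 ≈ 0.57513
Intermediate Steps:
f(d) = -5*d (f(d) = (-5 - 1*0)*d = (-5 + 0)*d = -5*d)
-1264/(-2507) + f(33)/(-2326) = -1264/(-2507) - 5*33/(-2326) = -1264*(-1/2507) - 165*(-1/2326) = 1264/2507 + 165/2326 = 3353719/5831282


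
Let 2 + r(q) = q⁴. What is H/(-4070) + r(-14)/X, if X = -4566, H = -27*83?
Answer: -73056287/9291810 ≈ -7.8624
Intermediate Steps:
H = -2241
r(q) = -2 + q⁴
H/(-4070) + r(-14)/X = -2241/(-4070) + (-2 + (-14)⁴)/(-4566) = -2241*(-1/4070) + (-2 + 38416)*(-1/4566) = 2241/4070 + 38414*(-1/4566) = 2241/4070 - 19207/2283 = -73056287/9291810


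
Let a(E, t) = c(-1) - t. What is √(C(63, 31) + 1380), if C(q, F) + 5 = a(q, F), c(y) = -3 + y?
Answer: 2*√335 ≈ 36.606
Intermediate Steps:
a(E, t) = -4 - t (a(E, t) = (-3 - 1) - t = -4 - t)
C(q, F) = -9 - F (C(q, F) = -5 + (-4 - F) = -9 - F)
√(C(63, 31) + 1380) = √((-9 - 1*31) + 1380) = √((-9 - 31) + 1380) = √(-40 + 1380) = √1340 = 2*√335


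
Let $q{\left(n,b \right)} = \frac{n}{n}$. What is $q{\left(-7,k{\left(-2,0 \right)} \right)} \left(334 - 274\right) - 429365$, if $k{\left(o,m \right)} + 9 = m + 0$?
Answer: $-429305$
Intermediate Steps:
$k{\left(o,m \right)} = -9 + m$ ($k{\left(o,m \right)} = -9 + \left(m + 0\right) = -9 + m$)
$q{\left(n,b \right)} = 1$
$q{\left(-7,k{\left(-2,0 \right)} \right)} \left(334 - 274\right) - 429365 = 1 \left(334 - 274\right) - 429365 = 1 \cdot 60 - 429365 = 60 - 429365 = -429305$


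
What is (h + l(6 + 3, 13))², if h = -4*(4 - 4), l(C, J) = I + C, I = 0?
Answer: 81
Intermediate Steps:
l(C, J) = C (l(C, J) = 0 + C = C)
h = 0 (h = -4*0 = 0)
(h + l(6 + 3, 13))² = (0 + (6 + 3))² = (0 + 9)² = 9² = 81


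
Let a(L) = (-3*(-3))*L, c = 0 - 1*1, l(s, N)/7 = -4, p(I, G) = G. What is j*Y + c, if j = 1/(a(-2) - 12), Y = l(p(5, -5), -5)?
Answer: -1/15 ≈ -0.066667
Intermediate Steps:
l(s, N) = -28 (l(s, N) = 7*(-4) = -28)
c = -1 (c = 0 - 1 = -1)
a(L) = 9*L
Y = -28
j = -1/30 (j = 1/(9*(-2) - 12) = 1/(-18 - 12) = 1/(-30) = -1/30 ≈ -0.033333)
j*Y + c = -1/30*(-28) - 1 = 14/15 - 1 = -1/15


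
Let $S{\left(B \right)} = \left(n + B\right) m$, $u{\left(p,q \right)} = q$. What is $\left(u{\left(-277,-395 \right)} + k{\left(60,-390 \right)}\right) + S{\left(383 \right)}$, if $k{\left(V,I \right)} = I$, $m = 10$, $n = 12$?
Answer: $3165$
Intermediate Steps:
$S{\left(B \right)} = 120 + 10 B$ ($S{\left(B \right)} = \left(12 + B\right) 10 = 120 + 10 B$)
$\left(u{\left(-277,-395 \right)} + k{\left(60,-390 \right)}\right) + S{\left(383 \right)} = \left(-395 - 390\right) + \left(120 + 10 \cdot 383\right) = -785 + \left(120 + 3830\right) = -785 + 3950 = 3165$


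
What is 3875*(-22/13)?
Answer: -85250/13 ≈ -6557.7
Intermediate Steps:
3875*(-22/13) = -85250/13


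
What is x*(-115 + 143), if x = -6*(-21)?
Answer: 3528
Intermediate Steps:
x = 126
x*(-115 + 143) = 126*(-115 + 143) = 126*28 = 3528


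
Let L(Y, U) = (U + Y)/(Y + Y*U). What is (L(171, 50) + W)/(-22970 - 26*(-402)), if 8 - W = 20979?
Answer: 489005/291897 ≈ 1.6753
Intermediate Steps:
W = -20971 (W = 8 - 1*20979 = 8 - 20979 = -20971)
L(Y, U) = (U + Y)/(Y + U*Y)
(L(171, 50) + W)/(-22970 - 26*(-402)) = ((50 + 171)/(171*(1 + 50)) - 20971)/(-22970 - 26*(-402)) = ((1/171)*221/51 - 20971)/(-22970 + 10452) = ((1/171)*(1/51)*221 - 20971)/(-12518) = (13/513 - 20971)*(-1/12518) = -10758110/513*(-1/12518) = 489005/291897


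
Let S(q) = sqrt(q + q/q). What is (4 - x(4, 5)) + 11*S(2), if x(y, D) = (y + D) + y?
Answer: -9 + 11*sqrt(3) ≈ 10.053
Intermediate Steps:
x(y, D) = D + 2*y (x(y, D) = (D + y) + y = D + 2*y)
S(q) = sqrt(1 + q) (S(q) = sqrt(q + 1) = sqrt(1 + q))
(4 - x(4, 5)) + 11*S(2) = (4 - (5 + 2*4)) + 11*sqrt(1 + 2) = (4 - (5 + 8)) + 11*sqrt(3) = (4 - 1*13) + 11*sqrt(3) = (4 - 13) + 11*sqrt(3) = -9 + 11*sqrt(3)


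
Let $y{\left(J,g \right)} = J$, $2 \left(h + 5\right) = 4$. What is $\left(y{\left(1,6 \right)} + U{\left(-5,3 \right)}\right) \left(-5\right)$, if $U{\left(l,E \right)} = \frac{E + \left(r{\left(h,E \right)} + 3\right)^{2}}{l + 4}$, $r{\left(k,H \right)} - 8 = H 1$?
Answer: $990$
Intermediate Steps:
$h = -3$ ($h = -5 + \frac{1}{2} \cdot 4 = -5 + 2 = -3$)
$r{\left(k,H \right)} = 8 + H$ ($r{\left(k,H \right)} = 8 + H 1 = 8 + H$)
$U{\left(l,E \right)} = \frac{E + \left(11 + E\right)^{2}}{4 + l}$ ($U{\left(l,E \right)} = \frac{E + \left(\left(8 + E\right) + 3\right)^{2}}{l + 4} = \frac{E + \left(11 + E\right)^{2}}{4 + l}$)
$\left(y{\left(1,6 \right)} + U{\left(-5,3 \right)}\right) \left(-5\right) = \left(1 + \frac{3 + \left(11 + 3\right)^{2}}{4 - 5}\right) \left(-5\right) = \left(1 + \frac{3 + 14^{2}}{-1}\right) \left(-5\right) = \left(1 - \left(3 + 196\right)\right) \left(-5\right) = \left(1 - 199\right) \left(-5\right) = \left(-198\right) \left(-5\right) = 990$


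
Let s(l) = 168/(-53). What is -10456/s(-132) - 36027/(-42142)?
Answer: 2919975049/884982 ≈ 3299.5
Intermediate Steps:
s(l) = -168/53 (s(l) = 168*(-1/53) = -168/53)
-10456/s(-132) - 36027/(-42142) = -10456/(-168/53) - 36027/(-42142) = -10456*(-53/168) - 36027*(-1/42142) = 69271/21 + 36027/42142 = 2919975049/884982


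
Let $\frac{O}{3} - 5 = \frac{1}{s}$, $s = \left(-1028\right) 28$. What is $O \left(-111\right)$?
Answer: $- \frac{47925027}{28784} \approx -1665.0$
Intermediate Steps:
$s = -28784$
$O = \frac{431757}{28784}$ ($O = 15 + \frac{3}{-28784} = 15 + 3 \left(- \frac{1}{28784}\right) = 15 - \frac{3}{28784} = \frac{431757}{28784} \approx 15.0$)
$O \left(-111\right) = \frac{431757}{28784} \left(-111\right) = - \frac{47925027}{28784}$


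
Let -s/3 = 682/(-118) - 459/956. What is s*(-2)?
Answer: -1059231/28202 ≈ -37.559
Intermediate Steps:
s = 1059231/56404 (s = -3*(682/(-118) - 459/956) = -3*(682*(-1/118) - 459*1/956) = -3*(-341/59 - 459/956) = -3*(-353077/56404) = 1059231/56404 ≈ 18.779)
s*(-2) = (1059231/56404)*(-2) = -1059231/28202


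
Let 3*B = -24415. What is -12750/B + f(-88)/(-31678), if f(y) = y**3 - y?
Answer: 1784767386/77341837 ≈ 23.076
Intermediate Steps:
B = -24415/3 (B = (1/3)*(-24415) = -24415/3 ≈ -8138.3)
-12750/B + f(-88)/(-31678) = -12750/(-24415/3) + ((-88)**3 - 1*(-88))/(-31678) = -12750*(-3/24415) + (-681472 + 88)*(-1/31678) = 7650/4883 - 681384*(-1/31678) = 7650/4883 + 340692/15839 = 1784767386/77341837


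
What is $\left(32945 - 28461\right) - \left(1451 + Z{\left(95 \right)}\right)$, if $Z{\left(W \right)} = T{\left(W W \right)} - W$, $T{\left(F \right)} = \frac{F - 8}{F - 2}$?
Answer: $\frac{28214927}{9023} \approx 3127.0$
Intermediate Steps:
$T{\left(F \right)} = \frac{-8 + F}{-2 + F}$
$Z{\left(W \right)} = - W + \frac{-8 + W^{2}}{-2 + W^{2}}$ ($Z{\left(W \right)} = \frac{-8 + W W}{-2 + W W} - W = \frac{-8 + W^{2}}{-2 + W^{2}} - W = - W + \frac{-8 + W^{2}}{-2 + W^{2}}$)
$\left(32945 - 28461\right) - \left(1451 + Z{\left(95 \right)}\right) = \left(32945 - 28461\right) - \left(1451 + \frac{-8 + 95^{2} - 95 \left(-2 + 95^{2}\right)}{-2 + 95^{2}}\right) = 4484 - \left(1451 + \frac{-8 + 9025 - 95 \left(-2 + 9025\right)}{-2 + 9025}\right) = 4484 - \left(1451 + \frac{-8 + 9025 - 95 \cdot 9023}{9023}\right) = 4484 - \left(1451 + \frac{-8 + 9025 - 857185}{9023}\right) = 4484 - \left(1451 + \frac{1}{9023} \left(-848168\right)\right) = 4484 - \frac{12244205}{9023} = \frac{28214927}{9023}$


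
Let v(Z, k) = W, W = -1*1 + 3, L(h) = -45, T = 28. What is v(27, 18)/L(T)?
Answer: -2/45 ≈ -0.044444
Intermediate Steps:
W = 2 (W = -1 + 3 = 2)
v(Z, k) = 2
v(27, 18)/L(T) = 2/(-45) = 2*(-1/45) = -2/45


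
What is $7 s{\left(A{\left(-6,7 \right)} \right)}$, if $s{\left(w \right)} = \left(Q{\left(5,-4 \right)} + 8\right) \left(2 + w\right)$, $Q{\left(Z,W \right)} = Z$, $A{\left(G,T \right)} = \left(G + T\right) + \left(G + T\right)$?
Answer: $364$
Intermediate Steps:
$A{\left(G,T \right)} = 2 G + 2 T$
$s{\left(w \right)} = 26 + 13 w$ ($s{\left(w \right)} = \left(5 + 8\right) \left(2 + w\right) = 13 \left(2 + w\right) = 26 + 13 w$)
$7 s{\left(A{\left(-6,7 \right)} \right)} = 7 \left(26 + 13 \left(2 \left(-6\right) + 2 \cdot 7\right)\right) = 7 \left(26 + 13 \left(-12 + 14\right)\right) = 7 \left(26 + 13 \cdot 2\right) = 7 \left(26 + 26\right) = 7 \cdot 52 = 364$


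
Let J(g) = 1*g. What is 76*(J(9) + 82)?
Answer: 6916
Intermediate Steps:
J(g) = g
76*(J(9) + 82) = 76*(9 + 82) = 76*91 = 6916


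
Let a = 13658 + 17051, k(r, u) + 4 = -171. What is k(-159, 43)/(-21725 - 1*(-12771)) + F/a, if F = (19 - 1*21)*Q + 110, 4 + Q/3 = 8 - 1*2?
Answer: 893081/39281198 ≈ 0.022736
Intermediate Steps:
k(r, u) = -175 (k(r, u) = -4 - 171 = -175)
Q = 6 (Q = -12 + 3*(8 - 1*2) = -12 + 3*(8 - 2) = -12 + 3*6 = -12 + 18 = 6)
a = 30709
F = 98 (F = (19 - 1*21)*6 + 110 = (19 - 21)*6 + 110 = -2*6 + 110 = -12 + 110 = 98)
k(-159, 43)/(-21725 - 1*(-12771)) + F/a = -175/(-21725 - 1*(-12771)) + 98/30709 = -175/(-21725 + 12771) + 98*(1/30709) = -175/(-8954) + 14/4387 = -175*(-1/8954) + 14/4387 = 175/8954 + 14/4387 = 893081/39281198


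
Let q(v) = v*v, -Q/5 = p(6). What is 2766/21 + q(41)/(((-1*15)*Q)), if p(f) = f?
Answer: 426667/3150 ≈ 135.45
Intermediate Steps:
Q = -30 (Q = -5*6 = -30)
q(v) = v²
2766/21 + q(41)/(((-1*15)*Q)) = 2766/21 + 41²/((-1*15*(-30))) = 2766*(1/21) + 1681/((-15*(-30))) = 922/7 + 1681/450 = 426667/3150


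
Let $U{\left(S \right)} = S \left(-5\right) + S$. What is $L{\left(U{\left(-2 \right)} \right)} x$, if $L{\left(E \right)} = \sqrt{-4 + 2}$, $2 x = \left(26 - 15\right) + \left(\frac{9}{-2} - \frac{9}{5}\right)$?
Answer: $\frac{47 i \sqrt{2}}{20} \approx 3.3234 i$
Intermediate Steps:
$x = \frac{47}{20}$ ($x = \frac{\left(26 - 15\right) + \left(\frac{9}{-2} - \frac{9}{5}\right)}{2} = \frac{11 + \left(9 \left(- \frac{1}{2}\right) - \frac{9}{5}\right)}{2} = \frac{11 - \frac{63}{10}}{2} = \frac{1}{2} \cdot \frac{47}{10} = \frac{47}{20} \approx 2.35$)
$U{\left(S \right)} = - 4 S$ ($U{\left(S \right)} = - 5 S + S = - 4 S$)
$L{\left(E \right)} = i \sqrt{2}$ ($L{\left(E \right)} = \sqrt{-2} = i \sqrt{2}$)
$L{\left(U{\left(-2 \right)} \right)} x = i \sqrt{2} \cdot \frac{47}{20} = \frac{47 i \sqrt{2}}{20}$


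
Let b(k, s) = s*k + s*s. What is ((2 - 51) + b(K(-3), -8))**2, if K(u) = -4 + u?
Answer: 5041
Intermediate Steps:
b(k, s) = s**2 + k*s (b(k, s) = k*s + s**2 = s**2 + k*s)
((2 - 51) + b(K(-3), -8))**2 = ((2 - 51) - 8*((-4 - 3) - 8))**2 = (-49 - 8*(-7 - 8))**2 = (-49 - 8*(-15))**2 = (-49 + 120)**2 = 71**2 = 5041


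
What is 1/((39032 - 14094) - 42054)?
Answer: -1/17116 ≈ -5.8425e-5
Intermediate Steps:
1/((39032 - 14094) - 42054) = 1/(24938 - 42054) = 1/(-17116) = -1/17116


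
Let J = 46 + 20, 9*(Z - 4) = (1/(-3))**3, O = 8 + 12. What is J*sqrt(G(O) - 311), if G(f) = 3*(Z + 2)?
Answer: 22*I*sqrt(23734)/3 ≈ 1129.8*I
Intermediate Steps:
O = 20
Z = 971/243 (Z = 4 + (1/(-3))**3/9 = 4 + (-1/3)**3/9 = 4 + (1/9)*(-1/27) = 4 - 1/243 = 971/243 ≈ 3.9959)
J = 66
G(f) = 1457/81 (G(f) = 3*(971/243 + 2) = 3*(1457/243) = 1457/81)
J*sqrt(G(O) - 311) = 66*sqrt(1457/81 - 311) = 66*sqrt(-23734/81) = 66*(I*sqrt(23734)/9) = 22*I*sqrt(23734)/3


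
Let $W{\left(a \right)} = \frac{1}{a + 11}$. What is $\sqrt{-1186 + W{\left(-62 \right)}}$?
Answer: $\frac{i \sqrt{3084837}}{51} \approx 34.439 i$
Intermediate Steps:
$W{\left(a \right)} = \frac{1}{11 + a}$
$\sqrt{-1186 + W{\left(-62 \right)}} = \sqrt{-1186 + \frac{1}{11 - 62}} = \sqrt{-1186 + \frac{1}{-51}} = \sqrt{-1186 - \frac{1}{51}} = \sqrt{- \frac{60487}{51}} = \frac{i \sqrt{3084837}}{51}$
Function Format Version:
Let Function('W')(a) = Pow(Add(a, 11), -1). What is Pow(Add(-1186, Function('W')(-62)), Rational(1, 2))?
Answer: Mul(Rational(1, 51), I, Pow(3084837, Rational(1, 2))) ≈ Mul(34.439, I)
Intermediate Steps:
Function('W')(a) = Pow(Add(11, a), -1)
Pow(Add(-1186, Function('W')(-62)), Rational(1, 2)) = Pow(Add(-1186, Pow(Add(11, -62), -1)), Rational(1, 2)) = Pow(Add(-1186, Pow(-51, -1)), Rational(1, 2)) = Pow(Add(-1186, Rational(-1, 51)), Rational(1, 2)) = Pow(Rational(-60487, 51), Rational(1, 2)) = Mul(Rational(1, 51), I, Pow(3084837, Rational(1, 2)))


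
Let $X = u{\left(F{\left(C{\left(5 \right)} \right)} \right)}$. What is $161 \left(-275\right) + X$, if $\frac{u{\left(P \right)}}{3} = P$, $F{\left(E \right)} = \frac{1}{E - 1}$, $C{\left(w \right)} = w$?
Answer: $- \frac{177097}{4} \approx -44274.0$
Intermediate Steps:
$F{\left(E \right)} = \frac{1}{-1 + E}$
$u{\left(P \right)} = 3 P$
$X = \frac{3}{4}$ ($X = \frac{3}{-1 + 5} = \frac{3}{4} \approx 0.75$)
$161 \left(-275\right) + X = 161 \left(-275\right) + \frac{3}{4} = -44275 + \frac{3}{4} = - \frac{177097}{4}$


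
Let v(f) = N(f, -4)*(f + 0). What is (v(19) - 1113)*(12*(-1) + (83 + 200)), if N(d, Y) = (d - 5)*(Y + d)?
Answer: 779667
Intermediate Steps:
N(d, Y) = (-5 + d)*(Y + d)
v(f) = f*(20 + f**2 - 9*f) (v(f) = (f**2 - 5*(-4) - 5*f - 4*f)*(f + 0) = (f**2 + 20 - 5*f - 4*f)*f = (20 + f**2 - 9*f)*f = f*(20 + f**2 - 9*f))
(v(19) - 1113)*(12*(-1) + (83 + 200)) = (19*(20 + 19**2 - 9*19) - 1113)*(12*(-1) + (83 + 200)) = (19*(20 + 361 - 171) - 1113)*(-12 + 283) = (19*210 - 1113)*271 = (3990 - 1113)*271 = 2877*271 = 779667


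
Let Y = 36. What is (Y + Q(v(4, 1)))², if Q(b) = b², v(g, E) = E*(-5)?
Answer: 3721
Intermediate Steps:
v(g, E) = -5*E
(Y + Q(v(4, 1)))² = (36 + (-5*1)²)² = (36 + (-5)²)² = (36 + 25)² = 61² = 3721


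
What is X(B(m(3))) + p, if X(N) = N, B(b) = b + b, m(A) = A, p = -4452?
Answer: -4446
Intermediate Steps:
B(b) = 2*b
X(B(m(3))) + p = 2*3 - 4452 = 6 - 4452 = -4446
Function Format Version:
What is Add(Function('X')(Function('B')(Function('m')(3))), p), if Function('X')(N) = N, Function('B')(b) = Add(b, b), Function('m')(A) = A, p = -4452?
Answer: -4446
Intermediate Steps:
Function('B')(b) = Mul(2, b)
Add(Function('X')(Function('B')(Function('m')(3))), p) = Add(Mul(2, 3), -4452) = Add(6, -4452) = -4446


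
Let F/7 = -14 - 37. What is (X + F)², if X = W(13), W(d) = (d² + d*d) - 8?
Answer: 729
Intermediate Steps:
F = -357 (F = 7*(-14 - 37) = 7*(-51) = -357)
W(d) = -8 + 2*d² (W(d) = (d² + d²) - 8 = 2*d² - 8 = -8 + 2*d²)
X = 330 (X = -8 + 2*13² = -8 + 2*169 = -8 + 338 = 330)
(X + F)² = (330 - 357)² = (-27)² = 729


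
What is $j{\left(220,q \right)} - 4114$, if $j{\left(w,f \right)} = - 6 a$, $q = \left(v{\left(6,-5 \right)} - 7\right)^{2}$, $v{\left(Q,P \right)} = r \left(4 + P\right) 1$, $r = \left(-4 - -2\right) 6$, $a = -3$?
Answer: $-4096$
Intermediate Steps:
$r = -12$ ($r = \left(-4 + 2\right) 6 = \left(-2\right) 6 = -12$)
$v{\left(Q,P \right)} = -48 - 12 P$ ($v{\left(Q,P \right)} = - 12 \left(4 + P\right) 1 = - 12 \left(4 + P\right) = -48 - 12 P$)
$q = 25$ ($q = \left(\left(-48 - -60\right) - 7\right)^{2} = \left(\left(-48 + 60\right) - 7\right)^{2} = \left(12 - 7\right)^{2} = 5^{2} = 25$)
$j{\left(w,f \right)} = 18$ ($j{\left(w,f \right)} = \left(-6\right) \left(-3\right) = 18$)
$j{\left(220,q \right)} - 4114 = 18 - 4114 = -4096$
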